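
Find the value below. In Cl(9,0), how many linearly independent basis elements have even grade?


Even subalgebra dimension = 2^(n-1)
n = 9 + 0 = 9
2^(9 - 1) = 2^8 = 256
Verification: sum of C(9,k) for even k = 1 + 36 + 126 + 84 + 9 = 256
Result = 256


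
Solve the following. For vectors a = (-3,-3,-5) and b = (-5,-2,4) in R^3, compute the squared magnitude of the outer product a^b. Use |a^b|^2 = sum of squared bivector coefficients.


a wedge b = (a1*b2 - a2*b1)*e12 + (a1*b3 - a3*b1)*e13 + (a2*b3 - a3*b2)*e23
e12 coeff: (-3)*(-2) - (-3)*(-5) = 6 - 15 = -9
e13 coeff: (-3)*4 - (-5)*(-5) = -12 - 25 = -37
e23 coeff: (-3)*4 - (-5)*(-2) = -12 - 10 = -22
|a wedge b|^2 = (-9)^2 + (-37)^2 + (-22)^2
= 81 + 1369 + 484
= 1934


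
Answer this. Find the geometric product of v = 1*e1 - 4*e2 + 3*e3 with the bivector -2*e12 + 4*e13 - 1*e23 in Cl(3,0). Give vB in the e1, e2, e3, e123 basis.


vB has grade-1 (vector) and grade-3 (trivector) parts: vB = (v _| B) + (v ^ B).
Vector part <vB>_1:
  e1: -v2*b12 - v3*b13 = -(-4)*(-2) - (3)*(4) = -20
  e2: v1*b12 - v3*b23 = (1)*(-2) - (3)*(-1) = 1
  e3: v1*b13 + v2*b23 = (1)*(4) + (-4)*(-1) = 8
Trivector part <vB>_3:
  e123: v1*b23 - v2*b13 + v3*b12 = (1)*(-1) - (-4)*(4) + (3)*(-2) = 9
vB = -20*e1 + 1*e2 + 8*e3 + 9*e123


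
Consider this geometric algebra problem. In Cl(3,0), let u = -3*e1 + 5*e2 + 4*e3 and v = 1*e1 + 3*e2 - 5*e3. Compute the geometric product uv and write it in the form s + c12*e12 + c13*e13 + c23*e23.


In Cl(3,0): e_i^2 = 1, e_ie_j = -e_je_i for i != j.
Scalar part = u . v = (-3)*1 + 5*3 + 4*(-5)
= -3 + 15 + (-20) = -8
e12 coeff = (-3)*3 - 5*1 = -9 - 5 = -14
e13 coeff = (-3)*(-5) - 4*1 = 15 - 4 = 11
e23 coeff = 5*(-5) - 4*3 = -25 - 12 = -37
uv = -8 - 14*e12 + 11*e13 - 37*e23


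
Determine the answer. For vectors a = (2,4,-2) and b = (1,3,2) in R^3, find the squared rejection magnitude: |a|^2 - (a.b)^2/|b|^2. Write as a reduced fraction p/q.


|a|^2 = 2^2 + 4^2 + (-2)^2 = 24
|b|^2 = 1^2 + 3^2 + 2^2 = 14
a . b = 2*1 + 4*3 + (-2)*2 = 10
(a.b)^2 = 10^2 = 100
|rej|^2 = 24 - 100/14
= (336 - 100)/14
= 236/14
In lowest terms: 118/7


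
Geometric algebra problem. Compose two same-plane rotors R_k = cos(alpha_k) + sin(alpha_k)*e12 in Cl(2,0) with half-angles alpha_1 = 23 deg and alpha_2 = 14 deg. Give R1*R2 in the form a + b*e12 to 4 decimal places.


Same-plane rotors commute and their half-angles add:
R1*R2 = cos(a1 + a2) + sin(a1 + a2)*e12.
a1 + a2 = 23 + 14 = 37 deg
cos(37 deg) = 0.7986
sin(37 deg) = 0.6018
R1*R2 = 0.7986 + 0.6018*e12


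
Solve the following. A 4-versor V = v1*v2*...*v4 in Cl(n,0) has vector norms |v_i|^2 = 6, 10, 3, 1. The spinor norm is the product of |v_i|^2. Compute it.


Spinor norm N(V) = |v1|^2 * |v2|^2 * ... * |v4|^2
= 6 * 10 * 3 * 1
Running product: 6, 60, 180, 180
N(V) = 180


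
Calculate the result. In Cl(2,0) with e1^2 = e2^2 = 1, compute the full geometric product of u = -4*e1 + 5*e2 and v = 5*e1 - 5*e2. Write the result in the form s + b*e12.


Expand: (-4*e1 + 5*e2)(5*e1 - 5*e2)
= (-4)*5*e1e1 + (-4)*(-5)*e1e2 + 5*5*e2e1 + 5*(-5)*e2e2
Using e1^2 = e2^2 = 1, e2e1 = -e1e2:
Scalar part s = (-4)*5 + 5*(-5) = -20 + (-25) = -45
Bivector part b = (-4)*(-5) - 5*5 = 20 - 25 = -5
uv = -45 - 5*e12


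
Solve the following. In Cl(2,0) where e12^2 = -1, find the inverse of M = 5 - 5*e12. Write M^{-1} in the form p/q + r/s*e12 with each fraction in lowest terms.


M = 5 - 5*e12, where e12^2 = -1.
Since M commutes with its reverse ~M = a - b*e12, M * ~M = a^2 - b^2*e12^2 = a^2 + b^2.
So M^{-1} = ~M / (a^2 + b^2) = (a - b*e12)/(a^2 + b^2).
a^2 + b^2 = 25 + 25 = 50
Scalar part = 5/50 = 1/10
Bivector coeff = 5/50 = 1/10
M^{-1} = 1/10 + 1/10*e12


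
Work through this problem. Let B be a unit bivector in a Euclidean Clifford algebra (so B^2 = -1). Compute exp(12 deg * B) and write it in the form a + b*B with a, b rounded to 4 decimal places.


For a unit bivector B with B^2 = -1, the exponential series gives
e^(theta*B) = cos(theta) + sin(theta)*B (the GA analogue of Euler's formula).
theta = 12 degrees = 0.20944 rad
cos(12 deg) = 0.9781
sin(12 deg) = 0.2079
exp(theta*B) = 0.9781 + 0.2079*B


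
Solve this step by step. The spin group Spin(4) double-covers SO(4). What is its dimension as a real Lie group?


Spin(n) double-covers SO(n); both have Lie algebra so(n) of dimension n(n-1)/2.
n = 4
n(n-1) = 4 * 3 = 12
dim Spin(4) = 12/2 = 6


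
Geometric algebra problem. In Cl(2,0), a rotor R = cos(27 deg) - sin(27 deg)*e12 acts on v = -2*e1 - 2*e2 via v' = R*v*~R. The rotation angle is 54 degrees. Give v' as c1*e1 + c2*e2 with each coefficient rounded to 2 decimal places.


Rotor R = cos(27deg) - sin(27deg)*e12
Rotation angle theta = 2 * 27 = 54 degrees
v' = R*v*~R rotates v by theta.
cos(54deg) = 0.5878, sin(54deg) = 0.8090
v'_1 = -2*cos(54deg) - (-2)*sin(54deg)
= -2*0.5878 - (-2)*0.8090
= 0.44
v'_2 = -2*sin(54deg) + (-2)*cos(54deg)
= -2*0.8090 + (-2)*0.5878
= -2.79
v' = 0.44*e1 - 2.79*e2


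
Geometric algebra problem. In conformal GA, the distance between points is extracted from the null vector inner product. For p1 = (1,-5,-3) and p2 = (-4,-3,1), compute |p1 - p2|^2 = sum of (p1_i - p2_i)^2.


p1 - p2 = (5, -2, -4)
|p1 - p2|^2 = 5^2 + (-2)^2 + (-4)^2
= 25 + 4 + 16
= 45


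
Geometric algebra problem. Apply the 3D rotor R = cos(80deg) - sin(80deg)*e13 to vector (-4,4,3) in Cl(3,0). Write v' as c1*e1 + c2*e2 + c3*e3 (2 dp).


Rotor R = cos(80deg) - sin(80deg)*e13
Rotation angle theta = 2 * 80 = 160 degrees in the e13 plane (e1 -> e3).
The component perpendicular to the plane (e2) is invariant: v'_2 = v2 = 4.00
cos(160deg) = -0.9397, sin(160deg) = 0.3420
v'_1 = v1*cos(theta) - v3*sin(theta) = -4*(-0.9397) - 3*0.3420 = 2.73
v'_3 = v1*sin(theta) + v3*cos(theta) = -4*0.3420 + 3*(-0.9397) = -4.19
v' = 2.73*e1 + 4.00*e2 - 4.19*e3


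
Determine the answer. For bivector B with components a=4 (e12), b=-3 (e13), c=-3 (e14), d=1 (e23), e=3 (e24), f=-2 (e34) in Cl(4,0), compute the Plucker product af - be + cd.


Plucker relation: af - be + cd
a*f = 4*(-2) = -8
b*e = (-3)*3 = -9
c*d = (-3)*1 = -3
af - be + cd = -8 - (-9) + (-3)
= -2


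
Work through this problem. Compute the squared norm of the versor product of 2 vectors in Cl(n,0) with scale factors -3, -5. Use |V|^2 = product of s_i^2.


Each vector v_i has |v_i|^2 = s_i^2
Squared scales: (-3)^2 = 9, (-5)^2 = 25
|V|^2 = 9 * 25
= 225


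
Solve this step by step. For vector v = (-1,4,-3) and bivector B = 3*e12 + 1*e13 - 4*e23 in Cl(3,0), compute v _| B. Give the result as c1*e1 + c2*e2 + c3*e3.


Left contraction v _| B = <vB>_1 (grade-1 part of the geometric product vB).
Using e1_|e12 = e2, e2_|e12 = -e1, e1_|e13 = e3, e3_|e13 = -e1, e2_|e23 = e3, e3_|e23 = -e2:
e1 coeff: -v2*b12 - v3*b13 = -(4)*(3) - (-3)*(1) = -9
e2 coeff: v1*b12 - v3*b23 = (-1)*(3) - (-3)*(-4) = -15
e3 coeff: v1*b13 + v2*b23 = (-1)*(1) + (4)*(-4) = -17
v _| B = -9*e1 - 15*e2 - 17*e3


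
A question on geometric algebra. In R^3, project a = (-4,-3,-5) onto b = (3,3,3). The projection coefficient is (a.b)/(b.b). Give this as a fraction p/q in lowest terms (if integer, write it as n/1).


Projection coefficient = (a . b) / (b . b)
a . b = (-4)*3 + (-3)*3 + (-5)*3
= -12 + (-9) + (-15) = -36
b . b = 3^2 + 3^2 + 3^2
= 9 + 9 + 9 = 27
Coefficient = -36/27
In lowest terms: -4/3


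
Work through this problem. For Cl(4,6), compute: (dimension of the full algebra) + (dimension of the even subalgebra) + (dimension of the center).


n = 4 + 6 = 10
Total dim = 2^10 = 1024
Even subalgebra dim = 2^9 = 512
n is even, so center dim = 1
Sum = 1024 + 512 + 1 = 1537


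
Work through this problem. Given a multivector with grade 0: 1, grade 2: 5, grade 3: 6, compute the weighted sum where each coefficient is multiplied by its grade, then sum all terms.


Grade-weighted sum = sum of grade_k * coefficient_k
0*1 = 0
2*5 = 10
3*6 = 18
Total = 0 + 10 + 18 = 28


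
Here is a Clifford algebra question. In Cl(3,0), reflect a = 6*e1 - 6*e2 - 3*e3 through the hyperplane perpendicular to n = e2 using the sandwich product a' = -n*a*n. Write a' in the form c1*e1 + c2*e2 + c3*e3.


Reflection formula: a' = -n*a*n, with n = e2 (unit vector, n^2 = 1).
For reflection through hyperplane perp to e2:
The component along e2 flips sign, others stay.
a = (6, -6, -3)
a' = (6, 6, -3)
a' = 6*e1 + 6*e2 - 3*e3


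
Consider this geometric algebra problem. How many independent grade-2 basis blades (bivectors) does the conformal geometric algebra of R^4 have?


The conformal model of R^4 uses Cl(5,1) with m = 4 + 2 = 6 generators.
Number of grade-2 blades = C(m, 2) = C(6, 2)
= 6*5/2 = 15


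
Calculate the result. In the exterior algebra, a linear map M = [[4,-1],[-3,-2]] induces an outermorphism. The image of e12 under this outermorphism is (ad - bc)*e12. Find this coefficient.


The outermorphism of a linear map f sends e1^e2 to f(e1)^f(e2).
f(e1) = 4*e1 - 3*e2
f(e2) = -1*e1 - 2*e2
f(e1) ^ f(e2) = (4*e1 - 3*e2) ^ (-1*e1 - 2*e2)
= 4*(-2)*e12 + (-3)*(-1)*e21
= (-8 - 3)*e12
= -11*e12
Coefficient = -11


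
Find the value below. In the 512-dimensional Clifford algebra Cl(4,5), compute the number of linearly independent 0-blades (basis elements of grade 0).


Number of grade-k basis blades in Cl(p,q) with n = p + q is C(n, k).
n = 4 + 5 = 9
C(9, 0) = 9! / (0! * 9!)
= 362880 / (1 * 362880)
= 1


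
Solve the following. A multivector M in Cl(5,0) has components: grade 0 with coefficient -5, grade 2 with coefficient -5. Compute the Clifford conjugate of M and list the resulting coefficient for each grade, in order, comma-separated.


Clifford conjugate sign for grade k: (-1)^(k(k+1)/2)
Grade 0: (-1)^(0*1/2) = (-1)^0 = 1, coeff -5 -> -5
Grade 2: (-1)^(2*3/2) = (-1)^3 = -1, coeff -5 -> 5
Conjugated coefficients: -5, 5


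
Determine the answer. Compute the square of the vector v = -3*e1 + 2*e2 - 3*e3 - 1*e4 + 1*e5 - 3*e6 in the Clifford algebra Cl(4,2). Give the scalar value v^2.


v^2 = sum of c_i^2 * e_i^2
Positive signature terms (e_i^2 = +1): (-3)^2 + 2^2 + (-3)^2 + (-1)^2 = 23
Negative signature terms (e_j^2 = -1): 1^2 + (-3)^2 = 10
v^2 = 23 - 10 = 13


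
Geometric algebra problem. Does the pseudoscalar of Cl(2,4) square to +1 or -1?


The pseudoscalar I = e1...e_n (product of all n generators) of Cl(p,q) satisfies I^2 = (-1)^(q + n(n-1)/2).
p = 2, q = 4, n = p + q = 6
n(n-1)/2 = 6 * 5 / 2 = 15
Exponent = q + n(n-1)/2 = 4 + 15 = 19
I^2 = (-1)^19 = -1


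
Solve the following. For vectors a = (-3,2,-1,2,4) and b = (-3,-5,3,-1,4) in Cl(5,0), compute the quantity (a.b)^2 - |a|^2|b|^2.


a . b = (-3)*(-3) + 2*(-5) + (-1)*3 + 2*(-1) + 4*4
= 9 + (-10) + (-3) + (-2) + 16 = 10
|a|^2 = (-3)^2 + 2^2 + (-1)^2 + 2^2 + 4^2 = 34
|b|^2 = (-3)^2 + (-5)^2 + 3^2 + (-1)^2 + 4^2 = 60
(a.b)^2 = 10^2 = 100
|a|^2 * |b|^2 = 34 * 60 = 2040
Result = 100 - 2040 = -1940


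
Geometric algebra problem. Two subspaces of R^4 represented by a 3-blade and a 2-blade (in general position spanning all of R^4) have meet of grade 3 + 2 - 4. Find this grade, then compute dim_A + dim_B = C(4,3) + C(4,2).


Meet grade = grade(A) + grade(B) - n
= 3 + 2 - 4 = 1
C(4,3) = 4
C(4,2) = 6
dim_A + dim_B = 4 + 6 = 10


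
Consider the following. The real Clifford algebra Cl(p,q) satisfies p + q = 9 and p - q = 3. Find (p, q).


We need p + q = 9 and p - q = 3.
Adding: 2p = 9 + 3 = 12, so p = 6.
Then q = 9 - 6 = 3.
(p, q) = (6, 3)


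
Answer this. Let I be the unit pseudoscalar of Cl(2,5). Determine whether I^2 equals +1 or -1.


The pseudoscalar I = e1...e_n (product of all n generators) of Cl(p,q) satisfies I^2 = (-1)^(q + n(n-1)/2).
p = 2, q = 5, n = p + q = 7
n(n-1)/2 = 7 * 6 / 2 = 21
Exponent = q + n(n-1)/2 = 5 + 21 = 26
I^2 = (-1)^26 = +1


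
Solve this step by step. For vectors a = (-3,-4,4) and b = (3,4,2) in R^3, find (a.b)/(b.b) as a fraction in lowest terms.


Projection coefficient = (a . b) / (b . b)
a . b = (-3)*3 + (-4)*4 + 4*2
= -9 + (-16) + 8 = -17
b . b = 3^2 + 4^2 + 2^2
= 9 + 16 + 4 = 29
Coefficient = -17/29
In lowest terms: -17/29


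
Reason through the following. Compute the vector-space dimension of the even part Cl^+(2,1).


Even subalgebra dimension = 2^(n-1)
n = 2 + 1 = 3
2^(3 - 1) = 2^2 = 4
Verification: sum of C(3,k) for even k = 1 + 3 = 4
Result = 4


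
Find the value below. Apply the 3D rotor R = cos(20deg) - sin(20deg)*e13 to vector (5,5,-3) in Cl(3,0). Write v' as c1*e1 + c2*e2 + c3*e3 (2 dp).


Rotor R = cos(20deg) - sin(20deg)*e13
Rotation angle theta = 2 * 20 = 40 degrees in the e13 plane (e1 -> e3).
The component perpendicular to the plane (e2) is invariant: v'_2 = v2 = 5.00
cos(40deg) = 0.7660, sin(40deg) = 0.6428
v'_1 = v1*cos(theta) - v3*sin(theta) = 5*0.7660 - (-3)*0.6428 = 5.76
v'_3 = v1*sin(theta) + v3*cos(theta) = 5*0.6428 + (-3)*0.7660 = 0.92
v' = 5.76*e1 + 5.00*e2 + 0.92*e3


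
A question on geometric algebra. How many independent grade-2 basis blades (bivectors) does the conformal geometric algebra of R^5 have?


The conformal model of R^5 uses Cl(6,1) with m = 5 + 2 = 7 generators.
Number of grade-2 blades = C(m, 2) = C(7, 2)
= 7*6/2 = 21


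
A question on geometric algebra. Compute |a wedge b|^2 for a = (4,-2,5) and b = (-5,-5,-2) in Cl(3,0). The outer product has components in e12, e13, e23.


a wedge b = (a1*b2 - a2*b1)*e12 + (a1*b3 - a3*b1)*e13 + (a2*b3 - a3*b2)*e23
e12 coeff: 4*(-5) - (-2)*(-5) = -20 - 10 = -30
e13 coeff: 4*(-2) - 5*(-5) = -8 - (-25) = 17
e23 coeff: (-2)*(-2) - 5*(-5) = 4 - (-25) = 29
|a wedge b|^2 = (-30)^2 + 17^2 + 29^2
= 900 + 289 + 841
= 2030


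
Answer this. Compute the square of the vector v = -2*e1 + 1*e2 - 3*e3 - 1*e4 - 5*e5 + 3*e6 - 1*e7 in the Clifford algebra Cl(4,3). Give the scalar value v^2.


v^2 = sum of c_i^2 * e_i^2
Positive signature terms (e_i^2 = +1): (-2)^2 + 1^2 + (-3)^2 + (-1)^2 = 15
Negative signature terms (e_j^2 = -1): (-5)^2 + 3^2 + (-1)^2 = 35
v^2 = 15 - 35 = -20


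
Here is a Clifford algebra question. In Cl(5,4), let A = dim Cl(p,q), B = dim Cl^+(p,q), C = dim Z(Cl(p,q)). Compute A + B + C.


n = 5 + 4 = 9
Total dim = 2^9 = 512
Even subalgebra dim = 2^8 = 256
n is odd, so center dim = 2
Sum = 512 + 256 + 2 = 770


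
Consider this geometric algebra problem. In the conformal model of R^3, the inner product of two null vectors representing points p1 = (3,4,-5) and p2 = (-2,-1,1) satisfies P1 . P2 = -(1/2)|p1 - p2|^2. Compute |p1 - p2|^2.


p1 - p2 = (5, 5, -6)
|p1 - p2|^2 = 5^2 + 5^2 + (-6)^2
= 25 + 25 + 36
= 86


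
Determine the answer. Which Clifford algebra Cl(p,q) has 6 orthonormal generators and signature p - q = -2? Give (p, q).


We need p + q = 6 and p - q = -2.
Adding: 2p = 6 + (-2) = 4, so p = 2.
Then q = 6 - 2 = 4.
(p, q) = (2, 4)


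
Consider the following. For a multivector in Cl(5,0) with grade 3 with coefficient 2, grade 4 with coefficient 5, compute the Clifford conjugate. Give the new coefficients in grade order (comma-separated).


Clifford conjugate sign for grade k: (-1)^(k(k+1)/2)
Grade 3: (-1)^(3*4/2) = (-1)^6 = 1, coeff 2 -> 2
Grade 4: (-1)^(4*5/2) = (-1)^10 = 1, coeff 5 -> 5
Conjugated coefficients: 2, 5


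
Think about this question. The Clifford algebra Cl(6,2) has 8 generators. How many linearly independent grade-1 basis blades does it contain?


Number of grade-k basis blades in Cl(p,q) with n = p + q is C(n, k).
n = 6 + 2 = 8
C(8, 1) = 8! / (1! * 7!)
= 40320 / (1 * 5040)
= 8


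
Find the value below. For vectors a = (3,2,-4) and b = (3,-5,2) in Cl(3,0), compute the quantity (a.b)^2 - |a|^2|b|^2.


a . b = 3*3 + 2*(-5) + (-4)*2
= 9 + (-10) + (-8) = -9
|a|^2 = 3^2 + 2^2 + (-4)^2 = 29
|b|^2 = 3^2 + (-5)^2 + 2^2 = 38
(a.b)^2 = (-9)^2 = 81
|a|^2 * |b|^2 = 29 * 38 = 1102
Result = 81 - 1102 = -1021


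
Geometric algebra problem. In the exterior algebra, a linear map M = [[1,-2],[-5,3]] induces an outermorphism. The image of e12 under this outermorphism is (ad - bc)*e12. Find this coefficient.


The outermorphism of a linear map f sends e1^e2 to f(e1)^f(e2).
f(e1) = 1*e1 - 5*e2
f(e2) = -2*e1 + 3*e2
f(e1) ^ f(e2) = (1*e1 - 5*e2) ^ (-2*e1 + 3*e2)
= 1*3*e12 + (-5)*(-2)*e21
= (3 - 10)*e12
= -7*e12
Coefficient = -7


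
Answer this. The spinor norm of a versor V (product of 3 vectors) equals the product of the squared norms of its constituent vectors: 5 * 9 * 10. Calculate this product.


Spinor norm N(V) = |v1|^2 * |v2|^2 * ... * |v3|^2
= 5 * 9 * 10
Running product: 5, 45, 450
N(V) = 450


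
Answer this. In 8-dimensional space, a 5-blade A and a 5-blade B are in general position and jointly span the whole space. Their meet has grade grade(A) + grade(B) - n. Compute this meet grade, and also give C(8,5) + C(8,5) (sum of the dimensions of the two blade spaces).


Meet grade = grade(A) + grade(B) - n
= 5 + 5 - 8 = 2
C(8,5) = 56
C(8,5) = 56
dim_A + dim_B = 56 + 56 = 112


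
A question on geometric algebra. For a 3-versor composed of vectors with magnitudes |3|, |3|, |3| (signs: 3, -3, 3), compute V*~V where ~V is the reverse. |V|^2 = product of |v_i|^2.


Each vector v_i has |v_i|^2 = s_i^2
Squared scales: 3^2 = 9, (-3)^2 = 9, 3^2 = 9
|V|^2 = 9 * 9 * 9
= 729


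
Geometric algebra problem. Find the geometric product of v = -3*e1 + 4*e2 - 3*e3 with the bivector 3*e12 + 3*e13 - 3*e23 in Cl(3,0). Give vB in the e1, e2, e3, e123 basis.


vB has grade-1 (vector) and grade-3 (trivector) parts: vB = (v _| B) + (v ^ B).
Vector part <vB>_1:
  e1: -v2*b12 - v3*b13 = -(4)*(3) - (-3)*(3) = -3
  e2: v1*b12 - v3*b23 = (-3)*(3) - (-3)*(-3) = -18
  e3: v1*b13 + v2*b23 = (-3)*(3) + (4)*(-3) = -21
Trivector part <vB>_3:
  e123: v1*b23 - v2*b13 + v3*b12 = (-3)*(-3) - (4)*(3) + (-3)*(3) = -12
vB = -3*e1 - 18*e2 - 21*e3 - 12*e123


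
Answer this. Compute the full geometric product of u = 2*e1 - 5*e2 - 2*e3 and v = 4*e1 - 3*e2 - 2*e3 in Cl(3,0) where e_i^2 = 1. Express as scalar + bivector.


In Cl(3,0): e_i^2 = 1, e_ie_j = -e_je_i for i != j.
Scalar part = u . v = 2*4 + (-5)*(-3) + (-2)*(-2)
= 8 + 15 + 4 = 27
e12 coeff = 2*(-3) - (-5)*4 = -6 - (-20) = 14
e13 coeff = 2*(-2) - (-2)*4 = -4 - (-8) = 4
e23 coeff = (-5)*(-2) - (-2)*(-3) = 10 - 6 = 4
uv = 27 + 14*e12 + 4*e13 + 4*e23


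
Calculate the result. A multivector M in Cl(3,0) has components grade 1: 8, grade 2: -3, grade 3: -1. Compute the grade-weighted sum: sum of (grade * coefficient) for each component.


Grade-weighted sum = sum of grade_k * coefficient_k
1*8 = 8
2*(-3) = -6
3*(-1) = -3
Total = 8 + (-6) + (-3) = -1


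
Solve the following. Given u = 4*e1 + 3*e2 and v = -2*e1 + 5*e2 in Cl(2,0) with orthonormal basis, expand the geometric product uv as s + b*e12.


Expand: (4*e1 + 3*e2)(-2*e1 + 5*e2)
= 4*(-2)*e1e1 + 4*5*e1e2 + 3*(-2)*e2e1 + 3*5*e2e2
Using e1^2 = e2^2 = 1, e2e1 = -e1e2:
Scalar part s = 4*(-2) + 3*5 = -8 + 15 = 7
Bivector part b = 4*5 - 3*(-2) = 20 - (-6) = 26
uv = 7 + 26*e12


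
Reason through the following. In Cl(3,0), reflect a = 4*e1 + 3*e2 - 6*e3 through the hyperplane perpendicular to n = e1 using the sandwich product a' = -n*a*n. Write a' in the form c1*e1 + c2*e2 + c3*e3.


Reflection formula: a' = -n*a*n, with n = e1 (unit vector, n^2 = 1).
For reflection through hyperplane perp to e1:
The component along e1 flips sign, others stay.
a = (4, 3, -6)
a' = (-4, 3, -6)
a' = -4*e1 + 3*e2 - 6*e3


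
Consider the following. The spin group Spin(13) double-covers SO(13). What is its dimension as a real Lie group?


Spin(n) double-covers SO(n); both have Lie algebra so(n) of dimension n(n-1)/2.
n = 13
n(n-1) = 13 * 12 = 156
dim Spin(13) = 156/2 = 78


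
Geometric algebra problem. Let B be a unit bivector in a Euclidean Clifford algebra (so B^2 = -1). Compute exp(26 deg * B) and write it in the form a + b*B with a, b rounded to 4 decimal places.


For a unit bivector B with B^2 = -1, the exponential series gives
e^(theta*B) = cos(theta) + sin(theta)*B (the GA analogue of Euler's formula).
theta = 26 degrees = 0.453786 rad
cos(26 deg) = 0.8988
sin(26 deg) = 0.4384
exp(theta*B) = 0.8988 + 0.4384*B


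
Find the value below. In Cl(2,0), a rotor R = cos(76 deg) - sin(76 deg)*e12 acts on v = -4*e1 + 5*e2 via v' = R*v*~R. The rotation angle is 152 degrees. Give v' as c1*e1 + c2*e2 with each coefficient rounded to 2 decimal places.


Rotor R = cos(76deg) - sin(76deg)*e12
Rotation angle theta = 2 * 76 = 152 degrees
v' = R*v*~R rotates v by theta.
cos(152deg) = -0.8829, sin(152deg) = 0.4695
v'_1 = -4*cos(152deg) - 5*sin(152deg)
= -4*(-0.8829) - 5*0.4695
= 1.18
v'_2 = -4*sin(152deg) + 5*cos(152deg)
= -4*0.4695 + 5*(-0.8829)
= -6.29
v' = 1.18*e1 - 6.29*e2


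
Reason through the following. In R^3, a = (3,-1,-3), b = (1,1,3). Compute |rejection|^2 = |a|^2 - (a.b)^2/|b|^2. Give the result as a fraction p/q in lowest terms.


|a|^2 = 3^2 + (-1)^2 + (-3)^2 = 19
|b|^2 = 1^2 + 1^2 + 3^2 = 11
a . b = 3*1 + (-1)*1 + (-3)*3 = -7
(a.b)^2 = (-7)^2 = 49
|rej|^2 = 19 - 49/11
= (209 - 49)/11
= 160/11
In lowest terms: 160/11


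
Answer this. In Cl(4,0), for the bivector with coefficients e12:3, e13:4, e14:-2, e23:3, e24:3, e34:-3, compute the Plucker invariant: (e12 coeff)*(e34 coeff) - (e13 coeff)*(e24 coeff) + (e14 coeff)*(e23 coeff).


Plucker relation: af - be + cd
a*f = 3*(-3) = -9
b*e = 4*3 = 12
c*d = (-2)*3 = -6
af - be + cd = -9 - 12 + (-6)
= -27


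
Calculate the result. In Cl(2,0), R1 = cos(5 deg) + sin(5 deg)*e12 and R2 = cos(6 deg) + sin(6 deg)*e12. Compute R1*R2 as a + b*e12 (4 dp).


Same-plane rotors commute and their half-angles add:
R1*R2 = cos(a1 + a2) + sin(a1 + a2)*e12.
a1 + a2 = 5 + 6 = 11 deg
cos(11 deg) = 0.9816
sin(11 deg) = 0.1908
R1*R2 = 0.9816 + 0.1908*e12


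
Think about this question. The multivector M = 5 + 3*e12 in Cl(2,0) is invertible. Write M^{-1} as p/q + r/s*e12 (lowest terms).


M = 5 + 3*e12, where e12^2 = -1.
Since M commutes with its reverse ~M = a - b*e12, M * ~M = a^2 - b^2*e12^2 = a^2 + b^2.
So M^{-1} = ~M / (a^2 + b^2) = (a - b*e12)/(a^2 + b^2).
a^2 + b^2 = 25 + 9 = 34
Scalar part = 5/34 = 5/34
Bivector coeff = -3/34 = -3/34
M^{-1} = 5/34 - 3/34*e12


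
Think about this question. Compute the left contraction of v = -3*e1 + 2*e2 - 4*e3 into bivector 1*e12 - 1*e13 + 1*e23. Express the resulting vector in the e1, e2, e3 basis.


Left contraction v _| B = <vB>_1 (grade-1 part of the geometric product vB).
Using e1_|e12 = e2, e2_|e12 = -e1, e1_|e13 = e3, e3_|e13 = -e1, e2_|e23 = e3, e3_|e23 = -e2:
e1 coeff: -v2*b12 - v3*b13 = -(2)*(1) - (-4)*(-1) = -6
e2 coeff: v1*b12 - v3*b23 = (-3)*(1) - (-4)*(1) = 1
e3 coeff: v1*b13 + v2*b23 = (-3)*(-1) + (2)*(1) = 5
v _| B = -6*e1 + 1*e2 + 5*e3


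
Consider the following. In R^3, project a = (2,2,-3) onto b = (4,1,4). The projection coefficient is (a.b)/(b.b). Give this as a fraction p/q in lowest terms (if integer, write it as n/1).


Projection coefficient = (a . b) / (b . b)
a . b = 2*4 + 2*1 + (-3)*4
= 8 + 2 + (-12) = -2
b . b = 4^2 + 1^2 + 4^2
= 16 + 1 + 16 = 33
Coefficient = -2/33
In lowest terms: -2/33


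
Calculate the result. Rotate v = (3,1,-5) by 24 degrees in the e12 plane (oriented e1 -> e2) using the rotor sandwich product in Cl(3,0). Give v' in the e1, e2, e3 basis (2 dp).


Rotor R = cos(12deg) - sin(12deg)*e12
Rotation angle theta = 2 * 12 = 24 degrees in the e12 plane (e1 -> e2).
The component perpendicular to the plane (e3) is invariant: v'_3 = v3 = -5.00
cos(24deg) = 0.9135, sin(24deg) = 0.4067
v'_1 = v1*cos(theta) - v2*sin(theta) = 3*0.9135 - 1*0.4067 = 2.33
v'_2 = v1*sin(theta) + v2*cos(theta) = 3*0.4067 + 1*0.9135 = 2.13
v' = 2.33*e1 + 2.13*e2 - 5.00*e3


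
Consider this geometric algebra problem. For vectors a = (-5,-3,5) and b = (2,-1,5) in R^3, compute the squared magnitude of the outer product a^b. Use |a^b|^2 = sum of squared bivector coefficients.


a wedge b = (a1*b2 - a2*b1)*e12 + (a1*b3 - a3*b1)*e13 + (a2*b3 - a3*b2)*e23
e12 coeff: (-5)*(-1) - (-3)*2 = 5 - (-6) = 11
e13 coeff: (-5)*5 - 5*2 = -25 - 10 = -35
e23 coeff: (-3)*5 - 5*(-1) = -15 - (-5) = -10
|a wedge b|^2 = 11^2 + (-35)^2 + (-10)^2
= 121 + 1225 + 100
= 1446


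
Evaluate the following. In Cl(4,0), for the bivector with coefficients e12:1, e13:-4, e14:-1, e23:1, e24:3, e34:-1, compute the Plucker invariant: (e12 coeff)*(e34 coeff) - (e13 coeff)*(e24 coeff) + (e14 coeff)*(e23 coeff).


Plucker relation: af - be + cd
a*f = 1*(-1) = -1
b*e = (-4)*3 = -12
c*d = (-1)*1 = -1
af - be + cd = -1 - (-12) + (-1)
= 10


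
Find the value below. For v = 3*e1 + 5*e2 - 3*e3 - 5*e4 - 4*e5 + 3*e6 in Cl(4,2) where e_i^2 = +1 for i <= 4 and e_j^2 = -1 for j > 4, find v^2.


v^2 = sum of c_i^2 * e_i^2
Positive signature terms (e_i^2 = +1): 3^2 + 5^2 + (-3)^2 + (-5)^2 = 68
Negative signature terms (e_j^2 = -1): (-4)^2 + 3^2 = 25
v^2 = 68 - 25 = 43


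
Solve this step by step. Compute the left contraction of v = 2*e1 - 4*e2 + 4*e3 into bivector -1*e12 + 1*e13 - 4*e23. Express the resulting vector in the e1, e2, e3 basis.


Left contraction v _| B = <vB>_1 (grade-1 part of the geometric product vB).
Using e1_|e12 = e2, e2_|e12 = -e1, e1_|e13 = e3, e3_|e13 = -e1, e2_|e23 = e3, e3_|e23 = -e2:
e1 coeff: -v2*b12 - v3*b13 = -(-4)*(-1) - (4)*(1) = -8
e2 coeff: v1*b12 - v3*b23 = (2)*(-1) - (4)*(-4) = 14
e3 coeff: v1*b13 + v2*b23 = (2)*(1) + (-4)*(-4) = 18
v _| B = -8*e1 + 14*e2 + 18*e3


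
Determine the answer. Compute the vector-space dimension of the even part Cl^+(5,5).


Even subalgebra dimension = 2^(n-1)
n = 5 + 5 = 10
2^(10 - 1) = 2^9 = 512
Verification: sum of C(10,k) for even k = 1 + 45 + 210 + 210 + 45 + 1 = 512
Result = 512


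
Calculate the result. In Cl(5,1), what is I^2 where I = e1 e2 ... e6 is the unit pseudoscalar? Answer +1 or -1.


The pseudoscalar I = e1...e_n (product of all n generators) of Cl(p,q) satisfies I^2 = (-1)^(q + n(n-1)/2).
p = 5, q = 1, n = p + q = 6
n(n-1)/2 = 6 * 5 / 2 = 15
Exponent = q + n(n-1)/2 = 1 + 15 = 16
I^2 = (-1)^16 = +1


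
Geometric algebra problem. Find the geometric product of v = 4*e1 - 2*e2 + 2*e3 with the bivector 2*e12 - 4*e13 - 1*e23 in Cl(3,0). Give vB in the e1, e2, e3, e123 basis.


vB has grade-1 (vector) and grade-3 (trivector) parts: vB = (v _| B) + (v ^ B).
Vector part <vB>_1:
  e1: -v2*b12 - v3*b13 = -(-2)*(2) - (2)*(-4) = 12
  e2: v1*b12 - v3*b23 = (4)*(2) - (2)*(-1) = 10
  e3: v1*b13 + v2*b23 = (4)*(-4) + (-2)*(-1) = -14
Trivector part <vB>_3:
  e123: v1*b23 - v2*b13 + v3*b12 = (4)*(-1) - (-2)*(-4) + (2)*(2) = -8
vB = 12*e1 + 10*e2 - 14*e3 - 8*e123


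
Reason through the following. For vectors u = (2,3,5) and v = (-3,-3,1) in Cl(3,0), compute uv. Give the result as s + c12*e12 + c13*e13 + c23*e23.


In Cl(3,0): e_i^2 = 1, e_ie_j = -e_je_i for i != j.
Scalar part = u . v = 2*(-3) + 3*(-3) + 5*1
= -6 + (-9) + 5 = -10
e12 coeff = 2*(-3) - 3*(-3) = -6 - (-9) = 3
e13 coeff = 2*1 - 5*(-3) = 2 - (-15) = 17
e23 coeff = 3*1 - 5*(-3) = 3 - (-15) = 18
uv = -10 + 3*e12 + 17*e13 + 18*e23


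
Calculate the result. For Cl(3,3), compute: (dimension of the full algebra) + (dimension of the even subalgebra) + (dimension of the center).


n = 3 + 3 = 6
Total dim = 2^6 = 64
Even subalgebra dim = 2^5 = 32
n is even, so center dim = 1
Sum = 64 + 32 + 1 = 97


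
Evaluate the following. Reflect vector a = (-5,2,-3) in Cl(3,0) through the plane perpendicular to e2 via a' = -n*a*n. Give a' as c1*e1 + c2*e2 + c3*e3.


Reflection formula: a' = -n*a*n, with n = e2 (unit vector, n^2 = 1).
For reflection through hyperplane perp to e2:
The component along e2 flips sign, others stay.
a = (-5, 2, -3)
a' = (-5, -2, -3)
a' = -5*e1 - 2*e2 - 3*e3


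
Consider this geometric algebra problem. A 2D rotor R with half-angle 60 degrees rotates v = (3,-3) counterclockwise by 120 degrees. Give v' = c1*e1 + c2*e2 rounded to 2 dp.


Rotor R = cos(60deg) - sin(60deg)*e12
Rotation angle theta = 2 * 60 = 120 degrees
v' = R*v*~R rotates v by theta.
cos(120deg) = -0.5000, sin(120deg) = 0.8660
v'_1 = 3*cos(120deg) - (-3)*sin(120deg)
= 3*(-0.5000) - (-3)*0.8660
= 1.10
v'_2 = 3*sin(120deg) + (-3)*cos(120deg)
= 3*0.8660 + (-3)*(-0.5000)
= 4.10
v' = 1.10*e1 + 4.10*e2


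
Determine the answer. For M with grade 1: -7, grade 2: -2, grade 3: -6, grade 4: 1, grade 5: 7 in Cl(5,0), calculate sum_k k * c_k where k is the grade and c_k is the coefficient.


Grade-weighted sum = sum of grade_k * coefficient_k
1*(-7) = -7
2*(-2) = -4
3*(-6) = -18
4*1 = 4
5*7 = 35
Total = -7 + (-4) + (-18) + 4 + 35 = 10


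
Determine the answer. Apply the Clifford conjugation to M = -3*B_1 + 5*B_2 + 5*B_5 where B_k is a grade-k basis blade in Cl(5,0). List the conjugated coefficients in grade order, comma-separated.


Clifford conjugate sign for grade k: (-1)^(k(k+1)/2)
Grade 1: (-1)^(1*2/2) = (-1)^1 = -1, coeff -3 -> 3
Grade 2: (-1)^(2*3/2) = (-1)^3 = -1, coeff 5 -> -5
Grade 5: (-1)^(5*6/2) = (-1)^15 = -1, coeff 5 -> -5
Conjugated coefficients: 3, -5, -5


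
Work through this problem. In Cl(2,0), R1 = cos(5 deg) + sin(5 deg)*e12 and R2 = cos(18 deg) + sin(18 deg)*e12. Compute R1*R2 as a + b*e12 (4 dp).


Same-plane rotors commute and their half-angles add:
R1*R2 = cos(a1 + a2) + sin(a1 + a2)*e12.
a1 + a2 = 5 + 18 = 23 deg
cos(23 deg) = 0.9205
sin(23 deg) = 0.3907
R1*R2 = 0.9205 + 0.3907*e12


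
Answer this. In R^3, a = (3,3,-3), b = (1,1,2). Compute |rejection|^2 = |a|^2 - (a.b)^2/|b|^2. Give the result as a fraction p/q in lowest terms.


|a|^2 = 3^2 + 3^2 + (-3)^2 = 27
|b|^2 = 1^2 + 1^2 + 2^2 = 6
a . b = 3*1 + 3*1 + (-3)*2 = 0
(a.b)^2 = 0^2 = 0
|rej|^2 = 27 - 0/6
= (162 - 0)/6
= 162/6
In lowest terms: 27/1


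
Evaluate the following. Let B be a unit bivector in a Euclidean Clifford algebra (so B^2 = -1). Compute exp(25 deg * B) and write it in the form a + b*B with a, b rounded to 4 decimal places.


For a unit bivector B with B^2 = -1, the exponential series gives
e^(theta*B) = cos(theta) + sin(theta)*B (the GA analogue of Euler's formula).
theta = 25 degrees = 0.436332 rad
cos(25 deg) = 0.9063
sin(25 deg) = 0.4226
exp(theta*B) = 0.9063 + 0.4226*B


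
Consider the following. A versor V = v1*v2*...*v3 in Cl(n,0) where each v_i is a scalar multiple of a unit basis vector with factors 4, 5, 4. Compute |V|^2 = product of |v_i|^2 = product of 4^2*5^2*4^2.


Each vector v_i has |v_i|^2 = s_i^2
Squared scales: 4^2 = 16, 5^2 = 25, 4^2 = 16
|V|^2 = 16 * 25 * 16
= 6400


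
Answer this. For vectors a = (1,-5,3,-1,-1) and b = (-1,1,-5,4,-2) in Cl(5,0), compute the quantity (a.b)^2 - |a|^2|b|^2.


a . b = 1*(-1) + (-5)*1 + 3*(-5) + (-1)*4 + (-1)*(-2)
= -1 + (-5) + (-15) + (-4) + 2 = -23
|a|^2 = 1^2 + (-5)^2 + 3^2 + (-1)^2 + (-1)^2 = 37
|b|^2 = (-1)^2 + 1^2 + (-5)^2 + 4^2 + (-2)^2 = 47
(a.b)^2 = (-23)^2 = 529
|a|^2 * |b|^2 = 37 * 47 = 1739
Result = 529 - 1739 = -1210


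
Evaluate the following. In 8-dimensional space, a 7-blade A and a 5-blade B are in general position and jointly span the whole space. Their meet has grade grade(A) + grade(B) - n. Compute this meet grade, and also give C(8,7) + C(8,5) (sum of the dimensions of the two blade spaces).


Meet grade = grade(A) + grade(B) - n
= 7 + 5 - 8 = 4
C(8,7) = 8
C(8,5) = 56
dim_A + dim_B = 8 + 56 = 64


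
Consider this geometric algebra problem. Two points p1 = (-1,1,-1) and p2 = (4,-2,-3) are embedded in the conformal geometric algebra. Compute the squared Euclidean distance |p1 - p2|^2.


p1 - p2 = (-5, 3, 2)
|p1 - p2|^2 = (-5)^2 + 3^2 + 2^2
= 25 + 9 + 4
= 38


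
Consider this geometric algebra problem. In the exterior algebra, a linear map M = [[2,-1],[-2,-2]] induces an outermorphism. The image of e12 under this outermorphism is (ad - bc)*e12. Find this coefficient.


The outermorphism of a linear map f sends e1^e2 to f(e1)^f(e2).
f(e1) = 2*e1 - 2*e2
f(e2) = -1*e1 - 2*e2
f(e1) ^ f(e2) = (2*e1 - 2*e2) ^ (-1*e1 - 2*e2)
= 2*(-2)*e12 + (-2)*(-1)*e21
= (-4 - 2)*e12
= -6*e12
Coefficient = -6


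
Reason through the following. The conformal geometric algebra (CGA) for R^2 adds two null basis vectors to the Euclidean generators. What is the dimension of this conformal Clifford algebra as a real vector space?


The conformal model of R^2 uses Cl(3,1): the 2 Euclidean generators plus two extra orthogonal generators e+ (e+^2 = +1) and e- (e-^2 = -1), from which the null vectors e0, einf are built.
Number of generators m = 2 + 2 = 4.
dim Cl(p,q) = 2^m = 2^4 = 16


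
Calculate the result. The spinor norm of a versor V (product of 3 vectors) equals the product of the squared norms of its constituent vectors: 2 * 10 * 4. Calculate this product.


Spinor norm N(V) = |v1|^2 * |v2|^2 * ... * |v3|^2
= 2 * 10 * 4
Running product: 2, 20, 80
N(V) = 80


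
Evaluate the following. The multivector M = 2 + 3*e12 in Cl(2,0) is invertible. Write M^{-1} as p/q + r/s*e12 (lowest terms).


M = 2 + 3*e12, where e12^2 = -1.
Since M commutes with its reverse ~M = a - b*e12, M * ~M = a^2 - b^2*e12^2 = a^2 + b^2.
So M^{-1} = ~M / (a^2 + b^2) = (a - b*e12)/(a^2 + b^2).
a^2 + b^2 = 4 + 9 = 13
Scalar part = 2/13 = 2/13
Bivector coeff = -3/13 = -3/13
M^{-1} = 2/13 - 3/13*e12


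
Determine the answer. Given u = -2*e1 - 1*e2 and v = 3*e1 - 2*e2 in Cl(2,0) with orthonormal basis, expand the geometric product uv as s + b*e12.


Expand: (-2*e1 - 1*e2)(3*e1 - 2*e2)
= (-2)*3*e1e1 + (-2)*(-2)*e1e2 + (-1)*3*e2e1 + (-1)*(-2)*e2e2
Using e1^2 = e2^2 = 1, e2e1 = -e1e2:
Scalar part s = (-2)*3 + (-1)*(-2) = -6 + 2 = -4
Bivector part b = (-2)*(-2) - (-1)*3 = 4 - (-3) = 7
uv = -4 + 7*e12


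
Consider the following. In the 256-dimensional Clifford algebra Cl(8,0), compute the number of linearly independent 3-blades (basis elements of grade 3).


Number of grade-k basis blades in Cl(p,q) with n = p + q is C(n, k).
n = 8 + 0 = 8
C(8, 3) = 8! / (3! * 5!)
= 40320 / (6 * 120)
= 56


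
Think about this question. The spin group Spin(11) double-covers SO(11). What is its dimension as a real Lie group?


Spin(n) double-covers SO(n); both have Lie algebra so(n) of dimension n(n-1)/2.
n = 11
n(n-1) = 11 * 10 = 110
dim Spin(11) = 110/2 = 55


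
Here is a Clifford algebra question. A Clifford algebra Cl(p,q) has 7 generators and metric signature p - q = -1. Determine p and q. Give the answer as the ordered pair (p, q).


We need p + q = 7 and p - q = -1.
Adding: 2p = 7 + (-1) = 6, so p = 3.
Then q = 7 - 3 = 4.
(p, q) = (3, 4)


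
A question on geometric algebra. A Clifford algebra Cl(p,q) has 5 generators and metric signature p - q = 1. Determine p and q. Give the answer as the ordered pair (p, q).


We need p + q = 5 and p - q = 1.
Adding: 2p = 5 + 1 = 6, so p = 3.
Then q = 5 - 3 = 2.
(p, q) = (3, 2)


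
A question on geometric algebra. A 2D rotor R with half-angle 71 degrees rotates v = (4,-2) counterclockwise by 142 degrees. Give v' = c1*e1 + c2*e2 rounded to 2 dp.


Rotor R = cos(71deg) - sin(71deg)*e12
Rotation angle theta = 2 * 71 = 142 degrees
v' = R*v*~R rotates v by theta.
cos(142deg) = -0.7880, sin(142deg) = 0.6157
v'_1 = 4*cos(142deg) - (-2)*sin(142deg)
= 4*(-0.7880) - (-2)*0.6157
= -1.92
v'_2 = 4*sin(142deg) + (-2)*cos(142deg)
= 4*0.6157 + (-2)*(-0.7880)
= 4.04
v' = -1.92*e1 + 4.04*e2


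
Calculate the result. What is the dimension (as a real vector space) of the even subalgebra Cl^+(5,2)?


Even subalgebra dimension = 2^(n-1)
n = 5 + 2 = 7
2^(7 - 1) = 2^6 = 64
Verification: sum of C(7,k) for even k = 1 + 21 + 35 + 7 = 64
Result = 64


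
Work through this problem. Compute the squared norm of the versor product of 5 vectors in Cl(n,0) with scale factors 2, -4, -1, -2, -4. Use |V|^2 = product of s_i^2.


Each vector v_i has |v_i|^2 = s_i^2
Squared scales: 2^2 = 4, (-4)^2 = 16, (-1)^2 = 1, (-2)^2 = 4, (-4)^2 = 16
|V|^2 = 4 * 16 * 1 * 4 * 16
= 4096


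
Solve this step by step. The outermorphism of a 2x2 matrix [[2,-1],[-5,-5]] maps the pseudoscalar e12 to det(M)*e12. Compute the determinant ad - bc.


The outermorphism of a linear map f sends e1^e2 to f(e1)^f(e2).
f(e1) = 2*e1 - 5*e2
f(e2) = -1*e1 - 5*e2
f(e1) ^ f(e2) = (2*e1 - 5*e2) ^ (-1*e1 - 5*e2)
= 2*(-5)*e12 + (-5)*(-1)*e21
= (-10 - 5)*e12
= -15*e12
Coefficient = -15


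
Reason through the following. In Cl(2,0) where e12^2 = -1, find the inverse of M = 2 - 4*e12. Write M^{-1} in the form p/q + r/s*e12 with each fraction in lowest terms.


M = 2 - 4*e12, where e12^2 = -1.
Since M commutes with its reverse ~M = a - b*e12, M * ~M = a^2 - b^2*e12^2 = a^2 + b^2.
So M^{-1} = ~M / (a^2 + b^2) = (a - b*e12)/(a^2 + b^2).
a^2 + b^2 = 4 + 16 = 20
Scalar part = 2/20 = 1/10
Bivector coeff = 4/20 = 1/5
M^{-1} = 1/10 + 1/5*e12


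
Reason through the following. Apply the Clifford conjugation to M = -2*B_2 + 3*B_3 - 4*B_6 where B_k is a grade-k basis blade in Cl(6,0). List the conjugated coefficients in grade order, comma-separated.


Clifford conjugate sign for grade k: (-1)^(k(k+1)/2)
Grade 2: (-1)^(2*3/2) = (-1)^3 = -1, coeff -2 -> 2
Grade 3: (-1)^(3*4/2) = (-1)^6 = 1, coeff 3 -> 3
Grade 6: (-1)^(6*7/2) = (-1)^21 = -1, coeff -4 -> 4
Conjugated coefficients: 2, 3, 4


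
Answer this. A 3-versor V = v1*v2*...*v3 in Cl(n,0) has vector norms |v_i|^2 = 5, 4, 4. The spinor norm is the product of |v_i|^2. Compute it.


Spinor norm N(V) = |v1|^2 * |v2|^2 * ... * |v3|^2
= 5 * 4 * 4
Running product: 5, 20, 80
N(V) = 80


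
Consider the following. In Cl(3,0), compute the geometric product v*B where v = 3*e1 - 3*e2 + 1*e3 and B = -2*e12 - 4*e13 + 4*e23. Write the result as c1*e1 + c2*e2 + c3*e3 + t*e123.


vB has grade-1 (vector) and grade-3 (trivector) parts: vB = (v _| B) + (v ^ B).
Vector part <vB>_1:
  e1: -v2*b12 - v3*b13 = -(-3)*(-2) - (1)*(-4) = -2
  e2: v1*b12 - v3*b23 = (3)*(-2) - (1)*(4) = -10
  e3: v1*b13 + v2*b23 = (3)*(-4) + (-3)*(4) = -24
Trivector part <vB>_3:
  e123: v1*b23 - v2*b13 + v3*b12 = (3)*(4) - (-3)*(-4) + (1)*(-2) = -2
vB = -2*e1 - 10*e2 - 24*e3 - 2*e123


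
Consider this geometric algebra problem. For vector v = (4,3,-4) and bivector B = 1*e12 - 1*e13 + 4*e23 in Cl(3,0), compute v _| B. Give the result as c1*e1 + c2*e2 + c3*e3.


Left contraction v _| B = <vB>_1 (grade-1 part of the geometric product vB).
Using e1_|e12 = e2, e2_|e12 = -e1, e1_|e13 = e3, e3_|e13 = -e1, e2_|e23 = e3, e3_|e23 = -e2:
e1 coeff: -v2*b12 - v3*b13 = -(3)*(1) - (-4)*(-1) = -7
e2 coeff: v1*b12 - v3*b23 = (4)*(1) - (-4)*(4) = 20
e3 coeff: v1*b13 + v2*b23 = (4)*(-1) + (3)*(4) = 8
v _| B = -7*e1 + 20*e2 + 8*e3


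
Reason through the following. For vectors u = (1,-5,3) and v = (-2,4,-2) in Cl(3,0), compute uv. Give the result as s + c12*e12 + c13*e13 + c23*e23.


In Cl(3,0): e_i^2 = 1, e_ie_j = -e_je_i for i != j.
Scalar part = u . v = 1*(-2) + (-5)*4 + 3*(-2)
= -2 + (-20) + (-6) = -28
e12 coeff = 1*4 - (-5)*(-2) = 4 - 10 = -6
e13 coeff = 1*(-2) - 3*(-2) = -2 - (-6) = 4
e23 coeff = (-5)*(-2) - 3*4 = 10 - 12 = -2
uv = -28 - 6*e12 + 4*e13 - 2*e23


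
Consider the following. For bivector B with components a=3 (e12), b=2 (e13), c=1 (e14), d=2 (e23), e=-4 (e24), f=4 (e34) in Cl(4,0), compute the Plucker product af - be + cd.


Plucker relation: af - be + cd
a*f = 3*4 = 12
b*e = 2*(-4) = -8
c*d = 1*2 = 2
af - be + cd = 12 - (-8) + 2
= 22


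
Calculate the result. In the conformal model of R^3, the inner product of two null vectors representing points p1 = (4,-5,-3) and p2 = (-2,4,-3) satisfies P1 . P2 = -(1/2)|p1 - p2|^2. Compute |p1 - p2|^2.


p1 - p2 = (6, -9, 0)
|p1 - p2|^2 = 6^2 + (-9)^2 + 0^2
= 36 + 81 + 0
= 117


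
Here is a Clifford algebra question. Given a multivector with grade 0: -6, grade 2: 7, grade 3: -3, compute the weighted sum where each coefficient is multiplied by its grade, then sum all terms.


Grade-weighted sum = sum of grade_k * coefficient_k
0*(-6) = 0
2*7 = 14
3*(-3) = -9
Total = 0 + 14 + (-9) = 5


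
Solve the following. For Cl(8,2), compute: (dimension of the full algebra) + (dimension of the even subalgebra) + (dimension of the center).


n = 8 + 2 = 10
Total dim = 2^10 = 1024
Even subalgebra dim = 2^9 = 512
n is even, so center dim = 1
Sum = 1024 + 512 + 1 = 1537


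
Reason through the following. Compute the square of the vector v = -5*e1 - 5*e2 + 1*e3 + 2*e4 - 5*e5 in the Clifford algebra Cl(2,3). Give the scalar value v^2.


v^2 = sum of c_i^2 * e_i^2
Positive signature terms (e_i^2 = +1): (-5)^2 + (-5)^2 = 50
Negative signature terms (e_j^2 = -1): 1^2 + 2^2 + (-5)^2 = 30
v^2 = 50 - 30 = 20
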